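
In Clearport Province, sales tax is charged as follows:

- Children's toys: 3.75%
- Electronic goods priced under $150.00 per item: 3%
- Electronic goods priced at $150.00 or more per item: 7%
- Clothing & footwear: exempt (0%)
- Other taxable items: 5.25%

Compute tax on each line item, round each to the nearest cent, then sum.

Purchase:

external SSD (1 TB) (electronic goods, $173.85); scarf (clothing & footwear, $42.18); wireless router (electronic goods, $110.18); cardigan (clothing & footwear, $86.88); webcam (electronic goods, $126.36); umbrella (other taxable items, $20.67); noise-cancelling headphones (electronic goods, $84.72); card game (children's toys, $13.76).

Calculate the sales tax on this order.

External SSD (1 TB) $173.85: electronic goods, $150.00 or more → 7% → $12.17
Scarf $42.18: clothing & footwear → 0% → $0.00
Wireless router $110.18: electronic goods, under $150.00 → 3% → $3.31
Cardigan $86.88: clothing & footwear → 0% → $0.00
Webcam $126.36: electronic goods, under $150.00 → 3% → $3.79
Umbrella $20.67: other taxable items → 5.25% → $1.09
Noise-cancelling headphones $84.72: electronic goods, under $150.00 → 3% → $2.54
Card game $13.76: children's toys → 3.75% → $0.52
Total tax = $12.17 + $3.31 + $3.79 + $1.09 + $2.54 + $0.52 = $23.42

$23.42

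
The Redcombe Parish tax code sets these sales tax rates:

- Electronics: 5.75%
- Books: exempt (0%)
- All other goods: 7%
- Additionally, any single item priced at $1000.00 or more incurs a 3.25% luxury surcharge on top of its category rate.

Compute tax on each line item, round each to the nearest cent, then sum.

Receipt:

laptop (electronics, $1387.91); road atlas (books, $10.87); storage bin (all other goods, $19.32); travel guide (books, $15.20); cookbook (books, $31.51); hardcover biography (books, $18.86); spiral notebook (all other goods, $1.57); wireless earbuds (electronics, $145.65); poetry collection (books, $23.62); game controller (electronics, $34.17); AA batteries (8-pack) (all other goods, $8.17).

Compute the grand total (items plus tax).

Laptop $1387.91: electronics → 5.75% + 3.25% surcharge = 9% → $124.91
Road atlas $10.87: books → 0% → $0.00
Storage bin $19.32: all other goods → 7% → $1.35
Travel guide $15.20: books → 0% → $0.00
Cookbook $31.51: books → 0% → $0.00
Hardcover biography $18.86: books → 0% → $0.00
Spiral notebook $1.57: all other goods → 7% → $0.11
Wireless earbuds $145.65: electronics → 5.75% → $8.37
Poetry collection $23.62: books → 0% → $0.00
Game controller $34.17: electronics → 5.75% → $1.96
AA batteries (8-pack) $8.17: all other goods → 7% → $0.57
Subtotal = $1696.85; tax = $137.27; total due = $1834.12

$1834.12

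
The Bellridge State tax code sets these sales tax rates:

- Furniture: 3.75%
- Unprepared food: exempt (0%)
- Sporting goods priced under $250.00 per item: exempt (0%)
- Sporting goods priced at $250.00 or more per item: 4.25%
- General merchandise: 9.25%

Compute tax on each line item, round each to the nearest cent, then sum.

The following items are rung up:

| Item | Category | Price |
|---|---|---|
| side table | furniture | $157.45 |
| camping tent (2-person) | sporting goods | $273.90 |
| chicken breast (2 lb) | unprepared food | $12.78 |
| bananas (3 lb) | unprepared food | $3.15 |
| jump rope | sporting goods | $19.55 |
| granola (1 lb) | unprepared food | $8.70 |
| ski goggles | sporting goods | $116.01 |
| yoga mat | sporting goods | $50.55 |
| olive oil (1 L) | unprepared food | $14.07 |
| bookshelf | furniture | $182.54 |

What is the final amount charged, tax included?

Side table $157.45: furniture → 3.75% → $5.90
Camping tent (2-person) $273.90: sporting goods, $250.00 or more → 4.25% → $11.64
Chicken breast (2 lb) $12.78: unprepared food → 0% → $0.00
Bananas (3 lb) $3.15: unprepared food → 0% → $0.00
Jump rope $19.55: sporting goods, under $250.00 → 0% → $0.00
Granola (1 lb) $8.70: unprepared food → 0% → $0.00
Ski goggles $116.01: sporting goods, under $250.00 → 0% → $0.00
Yoga mat $50.55: sporting goods, under $250.00 → 0% → $0.00
Olive oil (1 L) $14.07: unprepared food → 0% → $0.00
Bookshelf $182.54: furniture → 3.75% → $6.85
Subtotal = $838.70; tax = $24.39; total due = $863.09

$863.09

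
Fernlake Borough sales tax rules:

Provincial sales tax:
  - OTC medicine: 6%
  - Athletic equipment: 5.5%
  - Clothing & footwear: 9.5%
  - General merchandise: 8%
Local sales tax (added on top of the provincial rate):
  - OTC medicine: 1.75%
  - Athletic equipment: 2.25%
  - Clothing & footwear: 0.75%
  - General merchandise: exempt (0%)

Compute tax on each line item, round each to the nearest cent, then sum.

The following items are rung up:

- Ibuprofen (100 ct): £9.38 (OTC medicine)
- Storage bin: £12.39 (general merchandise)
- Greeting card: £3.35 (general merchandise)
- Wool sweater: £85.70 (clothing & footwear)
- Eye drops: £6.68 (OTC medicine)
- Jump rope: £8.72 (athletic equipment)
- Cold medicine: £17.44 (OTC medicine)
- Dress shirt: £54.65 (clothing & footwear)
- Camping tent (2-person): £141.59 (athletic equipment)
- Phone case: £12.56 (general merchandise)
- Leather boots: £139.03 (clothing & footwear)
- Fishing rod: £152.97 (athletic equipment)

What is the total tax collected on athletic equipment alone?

Jump rope £8.72: athletic equipment → 5.5% + 2.25% local = 7.75% → £0.68
Camping tent (2-person) £141.59: athletic equipment → 5.5% + 2.25% local = 7.75% → £10.97
Fishing rod £152.97: athletic equipment → 5.5% + 2.25% local = 7.75% → £11.86
Tax on athletic equipment = £0.68 + £10.97 + £11.86 = £23.51

£23.51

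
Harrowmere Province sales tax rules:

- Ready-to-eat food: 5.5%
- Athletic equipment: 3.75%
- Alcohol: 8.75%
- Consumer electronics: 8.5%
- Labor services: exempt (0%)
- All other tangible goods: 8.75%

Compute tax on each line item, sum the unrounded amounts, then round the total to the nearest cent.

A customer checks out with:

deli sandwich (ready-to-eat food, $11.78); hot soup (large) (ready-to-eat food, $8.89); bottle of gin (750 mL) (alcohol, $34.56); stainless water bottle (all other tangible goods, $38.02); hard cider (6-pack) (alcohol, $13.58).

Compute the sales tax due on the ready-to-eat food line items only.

$1.14

Deli sandwich $11.78: ready-to-eat food → 5.5% → $0.6479
Hot soup (large) $8.89: ready-to-eat food → 5.5% → $0.48895
Tax on ready-to-eat food: unrounded sum = $1.13685 → $1.14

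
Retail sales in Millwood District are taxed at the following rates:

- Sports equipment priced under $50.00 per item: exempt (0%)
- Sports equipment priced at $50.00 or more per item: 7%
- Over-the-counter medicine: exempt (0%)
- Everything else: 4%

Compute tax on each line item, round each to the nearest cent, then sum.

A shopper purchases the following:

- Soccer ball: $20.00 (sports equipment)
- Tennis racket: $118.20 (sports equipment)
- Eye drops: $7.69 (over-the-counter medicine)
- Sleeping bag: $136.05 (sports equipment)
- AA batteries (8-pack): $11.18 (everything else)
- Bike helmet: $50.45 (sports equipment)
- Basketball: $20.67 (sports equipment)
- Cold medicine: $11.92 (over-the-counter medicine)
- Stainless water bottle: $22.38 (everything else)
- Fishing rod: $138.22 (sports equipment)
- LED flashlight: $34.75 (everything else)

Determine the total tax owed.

Soccer ball $20.00: sports equipment, under $50.00 → 0% → $0.00
Tennis racket $118.20: sports equipment, $50.00 or more → 7% → $8.27
Eye drops $7.69: over-the-counter medicine → 0% → $0.00
Sleeping bag $136.05: sports equipment, $50.00 or more → 7% → $9.52
AA batteries (8-pack) $11.18: everything else → 4% → $0.45
Bike helmet $50.45: sports equipment, $50.00 or more → 7% → $3.53
Basketball $20.67: sports equipment, under $50.00 → 0% → $0.00
Cold medicine $11.92: over-the-counter medicine → 0% → $0.00
Stainless water bottle $22.38: everything else → 4% → $0.90
Fishing rod $138.22: sports equipment, $50.00 or more → 7% → $9.68
LED flashlight $34.75: everything else → 4% → $1.39
Total tax = $8.27 + $9.52 + $0.45 + $3.53 + $0.90 + $9.68 + $1.39 = $33.74

$33.74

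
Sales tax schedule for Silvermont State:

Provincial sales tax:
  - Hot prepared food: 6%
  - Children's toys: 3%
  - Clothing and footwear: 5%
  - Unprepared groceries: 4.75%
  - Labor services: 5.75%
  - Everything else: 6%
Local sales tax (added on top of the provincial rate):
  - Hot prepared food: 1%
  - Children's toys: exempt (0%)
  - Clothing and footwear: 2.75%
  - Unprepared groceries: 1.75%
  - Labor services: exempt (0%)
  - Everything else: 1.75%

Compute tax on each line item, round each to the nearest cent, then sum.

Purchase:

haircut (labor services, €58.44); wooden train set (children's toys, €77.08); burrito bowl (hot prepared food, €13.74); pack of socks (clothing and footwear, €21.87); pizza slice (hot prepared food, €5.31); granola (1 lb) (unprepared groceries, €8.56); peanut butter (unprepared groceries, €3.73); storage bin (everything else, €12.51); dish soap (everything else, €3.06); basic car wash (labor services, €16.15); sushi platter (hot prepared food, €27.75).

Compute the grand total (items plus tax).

Haircut €58.44: labor services → 5.75% + 0% local = 5.75% → €3.36
Wooden train set €77.08: children's toys → 3% + 0% local = 3% → €2.31
Burrito bowl €13.74: hot prepared food → 6% + 1% local = 7% → €0.96
Pack of socks €21.87: clothing and footwear → 5% + 2.75% local = 7.75% → €1.69
Pizza slice €5.31: hot prepared food → 6% + 1% local = 7% → €0.37
Granola (1 lb) €8.56: unprepared groceries → 4.75% + 1.75% local = 6.5% → €0.56
Peanut butter €3.73: unprepared groceries → 4.75% + 1.75% local = 6.5% → €0.24
Storage bin €12.51: everything else → 6% + 1.75% local = 7.75% → €0.97
Dish soap €3.06: everything else → 6% + 1.75% local = 7.75% → €0.24
Basic car wash €16.15: labor services → 5.75% + 0% local = 5.75% → €0.93
Sushi platter €27.75: hot prepared food → 6% + 1% local = 7% → €1.94
Subtotal = €248.20; tax = €13.57; total due = €261.77

€261.77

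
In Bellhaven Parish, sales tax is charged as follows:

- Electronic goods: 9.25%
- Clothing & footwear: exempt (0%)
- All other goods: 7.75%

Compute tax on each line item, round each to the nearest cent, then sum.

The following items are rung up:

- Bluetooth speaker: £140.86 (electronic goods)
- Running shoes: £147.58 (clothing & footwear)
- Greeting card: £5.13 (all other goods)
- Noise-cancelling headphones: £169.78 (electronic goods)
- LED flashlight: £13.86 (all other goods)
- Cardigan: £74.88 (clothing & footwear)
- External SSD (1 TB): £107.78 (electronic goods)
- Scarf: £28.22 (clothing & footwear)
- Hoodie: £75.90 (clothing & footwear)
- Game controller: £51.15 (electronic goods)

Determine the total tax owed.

£44.90

Bluetooth speaker £140.86: electronic goods → 9.25% → £13.03
Running shoes £147.58: clothing & footwear → 0% → £0.00
Greeting card £5.13: all other goods → 7.75% → £0.40
Noise-cancelling headphones £169.78: electronic goods → 9.25% → £15.70
LED flashlight £13.86: all other goods → 7.75% → £1.07
Cardigan £74.88: clothing & footwear → 0% → £0.00
External SSD (1 TB) £107.78: electronic goods → 9.25% → £9.97
Scarf £28.22: clothing & footwear → 0% → £0.00
Hoodie £75.90: clothing & footwear → 0% → £0.00
Game controller £51.15: electronic goods → 9.25% → £4.73
Total tax = £13.03 + £0.40 + £15.70 + £1.07 + £9.97 + £4.73 = £44.90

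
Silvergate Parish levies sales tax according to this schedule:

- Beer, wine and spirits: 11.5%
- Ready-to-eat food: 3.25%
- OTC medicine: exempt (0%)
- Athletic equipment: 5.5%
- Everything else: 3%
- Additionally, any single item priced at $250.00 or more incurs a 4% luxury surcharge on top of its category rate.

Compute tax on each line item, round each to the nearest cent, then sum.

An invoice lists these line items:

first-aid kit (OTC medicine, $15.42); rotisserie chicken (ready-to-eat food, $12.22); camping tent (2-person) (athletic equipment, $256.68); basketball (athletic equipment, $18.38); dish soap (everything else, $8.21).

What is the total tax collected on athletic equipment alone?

$25.39

Camping tent (2-person) $256.68: athletic equipment → 5.5% + 4% surcharge = 9.5% → $24.38
Basketball $18.38: athletic equipment → 5.5% → $1.01
Tax on athletic equipment = $24.38 + $1.01 = $25.39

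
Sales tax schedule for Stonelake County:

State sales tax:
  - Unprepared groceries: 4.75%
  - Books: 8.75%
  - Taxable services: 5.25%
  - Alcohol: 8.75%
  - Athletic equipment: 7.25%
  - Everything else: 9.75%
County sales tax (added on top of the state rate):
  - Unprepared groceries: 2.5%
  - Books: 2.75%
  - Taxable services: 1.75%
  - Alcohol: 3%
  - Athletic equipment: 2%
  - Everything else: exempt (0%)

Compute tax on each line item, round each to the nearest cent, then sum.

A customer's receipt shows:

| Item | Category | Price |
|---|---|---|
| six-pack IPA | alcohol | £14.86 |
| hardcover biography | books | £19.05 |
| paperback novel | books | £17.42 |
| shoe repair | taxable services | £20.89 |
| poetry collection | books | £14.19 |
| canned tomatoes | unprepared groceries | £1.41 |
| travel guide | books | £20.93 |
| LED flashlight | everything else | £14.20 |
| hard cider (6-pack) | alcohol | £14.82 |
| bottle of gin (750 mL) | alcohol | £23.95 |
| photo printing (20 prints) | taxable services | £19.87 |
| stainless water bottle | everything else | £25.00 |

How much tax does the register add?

Six-pack IPA £14.86: alcohol → 8.75% + 3% county = 11.75% → £1.75
Hardcover biography £19.05: books → 8.75% + 2.75% county = 11.5% → £2.19
Paperback novel £17.42: books → 8.75% + 2.75% county = 11.5% → £2.00
Shoe repair £20.89: taxable services → 5.25% + 1.75% county = 7% → £1.46
Poetry collection £14.19: books → 8.75% + 2.75% county = 11.5% → £1.63
Canned tomatoes £1.41: unprepared groceries → 4.75% + 2.5% county = 7.25% → £0.10
Travel guide £20.93: books → 8.75% + 2.75% county = 11.5% → £2.41
LED flashlight £14.20: everything else → 9.75% + 0% county = 9.75% → £1.38
Hard cider (6-pack) £14.82: alcohol → 8.75% + 3% county = 11.75% → £1.74
Bottle of gin (750 mL) £23.95: alcohol → 8.75% + 3% county = 11.75% → £2.81
Photo printing (20 prints) £19.87: taxable services → 5.25% + 1.75% county = 7% → £1.39
Stainless water bottle £25.00: everything else → 9.75% + 0% county = 9.75% → £2.44
Total tax = £1.75 + £2.19 + £2.00 + £1.46 + £1.63 + £0.10 + £2.41 + £1.38 + £1.74 + £2.81 + £1.39 + £2.44 = £21.30

£21.30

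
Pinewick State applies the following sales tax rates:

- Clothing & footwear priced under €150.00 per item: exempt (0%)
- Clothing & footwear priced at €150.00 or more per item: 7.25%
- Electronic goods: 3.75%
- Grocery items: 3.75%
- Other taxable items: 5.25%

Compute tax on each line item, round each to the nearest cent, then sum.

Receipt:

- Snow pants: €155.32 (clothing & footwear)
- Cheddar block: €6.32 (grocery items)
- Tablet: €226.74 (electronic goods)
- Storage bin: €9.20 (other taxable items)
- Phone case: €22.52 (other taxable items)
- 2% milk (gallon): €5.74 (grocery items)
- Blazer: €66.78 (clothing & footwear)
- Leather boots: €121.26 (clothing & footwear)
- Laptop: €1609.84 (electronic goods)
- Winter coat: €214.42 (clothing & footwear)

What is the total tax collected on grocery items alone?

Cheddar block €6.32: grocery items → 3.75% → €0.24
2% milk (gallon) €5.74: grocery items → 3.75% → €0.22
Tax on grocery items = €0.24 + €0.22 = €0.46

€0.46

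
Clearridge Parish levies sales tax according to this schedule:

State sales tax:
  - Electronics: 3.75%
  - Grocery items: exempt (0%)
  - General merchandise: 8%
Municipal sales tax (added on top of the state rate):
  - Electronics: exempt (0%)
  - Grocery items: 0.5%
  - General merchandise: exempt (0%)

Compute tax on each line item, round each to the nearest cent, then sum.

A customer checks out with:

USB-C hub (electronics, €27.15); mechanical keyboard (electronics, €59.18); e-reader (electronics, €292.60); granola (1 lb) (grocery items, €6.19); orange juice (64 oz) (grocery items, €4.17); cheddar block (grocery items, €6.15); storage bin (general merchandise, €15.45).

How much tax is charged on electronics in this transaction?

USB-C hub €27.15: electronics → 3.75% + 0% municipal = 3.75% → €1.02
Mechanical keyboard €59.18: electronics → 3.75% + 0% municipal = 3.75% → €2.22
E-reader €292.60: electronics → 3.75% + 0% municipal = 3.75% → €10.97
Tax on electronics = €1.02 + €2.22 + €10.97 = €14.21

€14.21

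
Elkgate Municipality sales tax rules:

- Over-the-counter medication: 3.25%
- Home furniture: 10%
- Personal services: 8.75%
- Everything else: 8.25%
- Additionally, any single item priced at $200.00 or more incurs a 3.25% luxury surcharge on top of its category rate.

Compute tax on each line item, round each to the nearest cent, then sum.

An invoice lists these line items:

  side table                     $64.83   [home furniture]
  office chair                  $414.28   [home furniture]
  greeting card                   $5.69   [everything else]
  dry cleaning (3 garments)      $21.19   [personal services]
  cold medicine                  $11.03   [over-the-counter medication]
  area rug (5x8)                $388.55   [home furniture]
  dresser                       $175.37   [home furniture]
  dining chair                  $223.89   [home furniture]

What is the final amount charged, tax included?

Side table $64.83: home furniture → 10% → $6.48
Office chair $414.28: home furniture → 10% + 3.25% surcharge = 13.25% → $54.89
Greeting card $5.69: everything else → 8.25% → $0.47
Dry cleaning (3 garments) $21.19: personal services → 8.75% → $1.85
Cold medicine $11.03: over-the-counter medication → 3.25% → $0.36
Area rug (5x8) $388.55: home furniture → 10% + 3.25% surcharge = 13.25% → $51.48
Dresser $175.37: home furniture → 10% → $17.54
Dining chair $223.89: home furniture → 10% + 3.25% surcharge = 13.25% → $29.67
Subtotal = $1304.83; tax = $162.74; total due = $1467.57

$1467.57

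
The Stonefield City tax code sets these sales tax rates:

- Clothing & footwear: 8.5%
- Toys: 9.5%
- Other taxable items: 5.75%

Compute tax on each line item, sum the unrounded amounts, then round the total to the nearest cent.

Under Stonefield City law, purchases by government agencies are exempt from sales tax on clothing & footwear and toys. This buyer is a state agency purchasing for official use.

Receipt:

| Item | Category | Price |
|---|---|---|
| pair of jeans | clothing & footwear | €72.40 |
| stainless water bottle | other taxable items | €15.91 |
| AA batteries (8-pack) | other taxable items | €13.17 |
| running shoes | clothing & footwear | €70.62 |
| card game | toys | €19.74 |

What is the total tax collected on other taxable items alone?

Stainless water bottle €15.91: other taxable items → 5.75% → €0.914825
AA batteries (8-pack) €13.17: other taxable items → 5.75% → €0.757275
Tax on other taxable items: unrounded sum = €1.6721 → €1.67

€1.67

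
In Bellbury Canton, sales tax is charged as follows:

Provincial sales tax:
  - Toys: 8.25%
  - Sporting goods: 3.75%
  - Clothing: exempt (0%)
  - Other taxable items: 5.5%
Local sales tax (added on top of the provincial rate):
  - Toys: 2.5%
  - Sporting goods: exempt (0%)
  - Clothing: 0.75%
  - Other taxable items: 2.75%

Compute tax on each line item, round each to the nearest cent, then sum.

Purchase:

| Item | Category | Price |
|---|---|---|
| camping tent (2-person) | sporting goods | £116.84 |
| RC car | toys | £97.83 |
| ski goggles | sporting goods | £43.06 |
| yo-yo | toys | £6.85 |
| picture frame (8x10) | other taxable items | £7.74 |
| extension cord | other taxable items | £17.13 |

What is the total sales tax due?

Camping tent (2-person) £116.84: sporting goods → 3.75% + 0% local = 3.75% → £4.38
RC car £97.83: toys → 8.25% + 2.5% local = 10.75% → £10.52
Ski goggles £43.06: sporting goods → 3.75% + 0% local = 3.75% → £1.61
Yo-yo £6.85: toys → 8.25% + 2.5% local = 10.75% → £0.74
Picture frame (8x10) £7.74: other taxable items → 5.5% + 2.75% local = 8.25% → £0.64
Extension cord £17.13: other taxable items → 5.5% + 2.75% local = 8.25% → £1.41
Total tax = £4.38 + £10.52 + £1.61 + £0.74 + £0.64 + £1.41 = £19.30

£19.30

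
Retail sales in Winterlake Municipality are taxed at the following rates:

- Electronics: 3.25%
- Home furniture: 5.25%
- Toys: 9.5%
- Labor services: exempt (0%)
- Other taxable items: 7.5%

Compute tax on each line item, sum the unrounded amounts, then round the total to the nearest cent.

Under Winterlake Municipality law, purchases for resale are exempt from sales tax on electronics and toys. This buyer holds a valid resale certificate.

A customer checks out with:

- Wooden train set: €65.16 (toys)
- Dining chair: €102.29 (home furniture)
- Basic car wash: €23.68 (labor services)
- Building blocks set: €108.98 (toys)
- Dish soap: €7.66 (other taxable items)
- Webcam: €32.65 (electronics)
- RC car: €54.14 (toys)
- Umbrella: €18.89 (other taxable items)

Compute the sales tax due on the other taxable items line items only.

€1.99

Dish soap €7.66: other taxable items → 7.5% → €0.5745
Umbrella €18.89: other taxable items → 7.5% → €1.41675
Tax on other taxable items: unrounded sum = €1.99125 → €1.99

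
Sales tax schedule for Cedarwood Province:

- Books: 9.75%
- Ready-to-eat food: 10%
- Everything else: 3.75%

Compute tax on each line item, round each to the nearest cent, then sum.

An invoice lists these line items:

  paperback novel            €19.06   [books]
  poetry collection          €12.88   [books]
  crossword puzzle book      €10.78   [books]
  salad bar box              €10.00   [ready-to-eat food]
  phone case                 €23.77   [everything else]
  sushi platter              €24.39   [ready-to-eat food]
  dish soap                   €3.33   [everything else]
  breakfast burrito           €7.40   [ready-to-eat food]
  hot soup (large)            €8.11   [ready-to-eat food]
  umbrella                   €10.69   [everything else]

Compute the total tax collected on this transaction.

€10.57

Paperback novel €19.06: books → 9.75% → €1.86
Poetry collection €12.88: books → 9.75% → €1.26
Crossword puzzle book €10.78: books → 9.75% → €1.05
Salad bar box €10.00: ready-to-eat food → 10% → €1.00
Phone case €23.77: everything else → 3.75% → €0.89
Sushi platter €24.39: ready-to-eat food → 10% → €2.44
Dish soap €3.33: everything else → 3.75% → €0.12
Breakfast burrito €7.40: ready-to-eat food → 10% → €0.74
Hot soup (large) €8.11: ready-to-eat food → 10% → €0.81
Umbrella €10.69: everything else → 3.75% → €0.40
Total tax = €1.86 + €1.26 + €1.05 + €1.00 + €0.89 + €2.44 + €0.12 + €0.74 + €0.81 + €0.40 = €10.57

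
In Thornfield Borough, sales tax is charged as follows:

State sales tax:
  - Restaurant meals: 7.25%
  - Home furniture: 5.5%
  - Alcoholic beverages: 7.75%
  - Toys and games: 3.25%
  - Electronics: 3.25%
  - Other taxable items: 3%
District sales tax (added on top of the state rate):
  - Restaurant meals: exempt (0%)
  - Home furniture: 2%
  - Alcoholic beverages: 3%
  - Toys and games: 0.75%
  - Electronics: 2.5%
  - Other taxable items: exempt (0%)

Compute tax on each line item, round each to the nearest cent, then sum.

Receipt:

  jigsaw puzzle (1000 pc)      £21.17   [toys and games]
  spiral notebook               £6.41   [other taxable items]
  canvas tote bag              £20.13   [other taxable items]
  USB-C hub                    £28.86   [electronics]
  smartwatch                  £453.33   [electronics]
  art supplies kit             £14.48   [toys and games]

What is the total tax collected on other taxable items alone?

£0.79

Spiral notebook £6.41: other taxable items → 3% + 0% district = 3% → £0.19
Canvas tote bag £20.13: other taxable items → 3% + 0% district = 3% → £0.60
Tax on other taxable items = £0.19 + £0.60 = £0.79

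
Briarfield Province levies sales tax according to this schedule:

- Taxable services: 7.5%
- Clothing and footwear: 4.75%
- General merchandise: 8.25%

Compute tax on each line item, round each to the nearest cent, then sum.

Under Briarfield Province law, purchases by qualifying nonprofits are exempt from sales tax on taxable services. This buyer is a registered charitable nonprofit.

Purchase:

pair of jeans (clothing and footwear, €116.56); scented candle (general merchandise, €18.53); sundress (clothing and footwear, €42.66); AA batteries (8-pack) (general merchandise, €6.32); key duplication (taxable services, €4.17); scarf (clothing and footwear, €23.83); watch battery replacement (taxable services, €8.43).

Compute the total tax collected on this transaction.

Pair of jeans €116.56: clothing and footwear → 4.75% → €5.54
Scented candle €18.53: general merchandise → 8.25% → €1.53
Sundress €42.66: clothing and footwear → 4.75% → €2.03
AA batteries (8-pack) €6.32: general merchandise → 8.25% → €0.52
Key duplication €4.17: taxable services, buyer-exempt → 0% → €0.00
Scarf €23.83: clothing and footwear → 4.75% → €1.13
Watch battery replacement €8.43: taxable services, buyer-exempt → 0% → €0.00
Total tax = €5.54 + €1.53 + €2.03 + €0.52 + €1.13 = €10.75

€10.75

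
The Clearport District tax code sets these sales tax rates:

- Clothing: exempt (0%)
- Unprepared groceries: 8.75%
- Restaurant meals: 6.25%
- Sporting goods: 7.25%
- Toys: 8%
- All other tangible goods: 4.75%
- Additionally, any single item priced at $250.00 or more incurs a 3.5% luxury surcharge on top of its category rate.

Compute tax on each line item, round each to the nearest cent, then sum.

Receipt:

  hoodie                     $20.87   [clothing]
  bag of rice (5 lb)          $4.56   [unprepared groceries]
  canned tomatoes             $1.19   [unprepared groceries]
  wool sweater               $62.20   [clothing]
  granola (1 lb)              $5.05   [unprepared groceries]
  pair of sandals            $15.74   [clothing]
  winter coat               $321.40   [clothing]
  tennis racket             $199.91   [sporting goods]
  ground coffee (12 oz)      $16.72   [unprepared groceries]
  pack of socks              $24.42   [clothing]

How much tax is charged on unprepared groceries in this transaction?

Bag of rice (5 lb) $4.56: unprepared groceries → 8.75% → $0.40
Canned tomatoes $1.19: unprepared groceries → 8.75% → $0.10
Granola (1 lb) $5.05: unprepared groceries → 8.75% → $0.44
Ground coffee (12 oz) $16.72: unprepared groceries → 8.75% → $1.46
Tax on unprepared groceries = $0.40 + $0.10 + $0.44 + $1.46 = $2.40

$2.40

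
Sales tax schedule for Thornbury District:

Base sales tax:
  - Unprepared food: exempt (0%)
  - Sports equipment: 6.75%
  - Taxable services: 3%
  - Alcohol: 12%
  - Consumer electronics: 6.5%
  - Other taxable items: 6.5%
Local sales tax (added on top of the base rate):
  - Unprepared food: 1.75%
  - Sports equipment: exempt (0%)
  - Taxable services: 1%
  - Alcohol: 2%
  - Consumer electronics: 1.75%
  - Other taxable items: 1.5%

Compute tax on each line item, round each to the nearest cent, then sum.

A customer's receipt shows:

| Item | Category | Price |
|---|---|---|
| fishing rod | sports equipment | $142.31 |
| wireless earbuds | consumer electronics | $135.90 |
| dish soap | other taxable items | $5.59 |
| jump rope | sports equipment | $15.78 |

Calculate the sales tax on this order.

Fishing rod $142.31: sports equipment → 6.75% + 0% local = 6.75% → $9.61
Wireless earbuds $135.90: consumer electronics → 6.5% + 1.75% local = 8.25% → $11.21
Dish soap $5.59: other taxable items → 6.5% + 1.5% local = 8% → $0.45
Jump rope $15.78: sports equipment → 6.75% + 0% local = 6.75% → $1.07
Total tax = $9.61 + $11.21 + $0.45 + $1.07 = $22.34

$22.34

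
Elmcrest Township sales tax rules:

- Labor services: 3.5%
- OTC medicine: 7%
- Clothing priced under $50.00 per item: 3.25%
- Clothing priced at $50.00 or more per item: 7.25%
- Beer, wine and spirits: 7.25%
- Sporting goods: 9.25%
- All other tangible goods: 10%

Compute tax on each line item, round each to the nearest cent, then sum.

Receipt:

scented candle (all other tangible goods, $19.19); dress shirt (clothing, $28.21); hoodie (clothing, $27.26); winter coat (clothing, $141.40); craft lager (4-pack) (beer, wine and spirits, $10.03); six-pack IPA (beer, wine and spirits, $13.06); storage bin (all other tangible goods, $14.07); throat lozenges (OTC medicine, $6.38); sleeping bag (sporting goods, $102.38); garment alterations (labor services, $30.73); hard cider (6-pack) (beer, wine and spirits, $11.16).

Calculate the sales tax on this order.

Scented candle $19.19: all other tangible goods → 10% → $1.92
Dress shirt $28.21: clothing, under $50.00 → 3.25% → $0.92
Hoodie $27.26: clothing, under $50.00 → 3.25% → $0.89
Winter coat $141.40: clothing, $50.00 or more → 7.25% → $10.25
Craft lager (4-pack) $10.03: beer, wine and spirits → 7.25% → $0.73
Six-pack IPA $13.06: beer, wine and spirits → 7.25% → $0.95
Storage bin $14.07: all other tangible goods → 10% → $1.41
Throat lozenges $6.38: OTC medicine → 7% → $0.45
Sleeping bag $102.38: sporting goods → 9.25% → $9.47
Garment alterations $30.73: labor services → 3.5% → $1.08
Hard cider (6-pack) $11.16: beer, wine and spirits → 7.25% → $0.81
Total tax = $1.92 + $0.92 + $0.89 + $10.25 + $0.73 + $0.95 + $1.41 + $0.45 + $9.47 + $1.08 + $0.81 = $28.88

$28.88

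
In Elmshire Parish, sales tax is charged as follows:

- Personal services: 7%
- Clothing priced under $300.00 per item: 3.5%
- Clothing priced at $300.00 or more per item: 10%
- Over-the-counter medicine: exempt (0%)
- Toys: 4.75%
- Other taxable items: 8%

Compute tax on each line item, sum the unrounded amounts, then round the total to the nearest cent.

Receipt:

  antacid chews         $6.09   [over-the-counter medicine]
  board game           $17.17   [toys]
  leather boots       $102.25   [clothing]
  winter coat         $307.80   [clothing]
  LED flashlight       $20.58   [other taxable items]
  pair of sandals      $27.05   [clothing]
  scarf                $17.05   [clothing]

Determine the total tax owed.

$38.36

Antacid chews $6.09: over-the-counter medicine → 0% → $0.00
Board game $17.17: toys → 4.75% → $0.815575
Leather boots $102.25: clothing, under $300.00 → 3.5% → $3.57875
Winter coat $307.80: clothing, $300.00 or more → 10% → $30.78
LED flashlight $20.58: other taxable items → 8% → $1.6464
Pair of sandals $27.05: clothing, under $300.00 → 3.5% → $0.94675
Scarf $17.05: clothing, under $300.00 → 3.5% → $0.59675
Unrounded tax sum = $38.364225 → $38.36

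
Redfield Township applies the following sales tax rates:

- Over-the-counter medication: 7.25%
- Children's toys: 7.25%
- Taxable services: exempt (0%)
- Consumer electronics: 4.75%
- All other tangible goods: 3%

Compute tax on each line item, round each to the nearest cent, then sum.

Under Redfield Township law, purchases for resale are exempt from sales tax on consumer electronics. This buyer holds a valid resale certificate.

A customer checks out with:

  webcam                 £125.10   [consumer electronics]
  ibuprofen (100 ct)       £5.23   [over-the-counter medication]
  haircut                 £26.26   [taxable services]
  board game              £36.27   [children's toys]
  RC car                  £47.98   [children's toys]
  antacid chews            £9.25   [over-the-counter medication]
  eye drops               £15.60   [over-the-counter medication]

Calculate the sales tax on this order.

Webcam £125.10: consumer electronics, buyer-exempt → 0% → £0.00
Ibuprofen (100 ct) £5.23: over-the-counter medication → 7.25% → £0.38
Haircut £26.26: taxable services → 0% → £0.00
Board game £36.27: children's toys → 7.25% → £2.63
RC car £47.98: children's toys → 7.25% → £3.48
Antacid chews £9.25: over-the-counter medication → 7.25% → £0.67
Eye drops £15.60: over-the-counter medication → 7.25% → £1.13
Total tax = £0.38 + £2.63 + £3.48 + £0.67 + £1.13 = £8.29

£8.29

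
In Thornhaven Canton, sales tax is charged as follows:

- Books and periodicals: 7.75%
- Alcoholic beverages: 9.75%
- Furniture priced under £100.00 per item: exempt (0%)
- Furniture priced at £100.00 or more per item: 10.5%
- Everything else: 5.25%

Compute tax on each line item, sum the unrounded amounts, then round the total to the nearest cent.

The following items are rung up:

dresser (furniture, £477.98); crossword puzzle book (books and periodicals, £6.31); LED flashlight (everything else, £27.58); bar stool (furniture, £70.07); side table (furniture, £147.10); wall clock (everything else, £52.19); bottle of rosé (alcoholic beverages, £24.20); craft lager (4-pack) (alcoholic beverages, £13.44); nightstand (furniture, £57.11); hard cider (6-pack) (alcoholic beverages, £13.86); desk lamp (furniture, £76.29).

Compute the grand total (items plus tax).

£1041.46

Dresser £477.98: furniture, £100.00 or more → 10.5% → £50.1879
Crossword puzzle book £6.31: books and periodicals → 7.75% → £0.489025
LED flashlight £27.58: everything else → 5.25% → £1.44795
Bar stool £70.07: furniture, under £100.00 → 0% → £0.00
Side table £147.10: furniture, £100.00 or more → 10.5% → £15.4455
Wall clock £52.19: everything else → 5.25% → £2.739975
Bottle of rosé £24.20: alcoholic beverages → 9.75% → £2.3595
Craft lager (4-pack) £13.44: alcoholic beverages → 9.75% → £1.3104
Nightstand £57.11: furniture, under £100.00 → 0% → £0.00
Hard cider (6-pack) £13.86: alcoholic beverages → 9.75% → £1.35135
Desk lamp £76.29: furniture, under £100.00 → 0% → £0.00
Subtotal = £966.13; unrounded tax = £75.3316 → £75.33; total due = £1041.46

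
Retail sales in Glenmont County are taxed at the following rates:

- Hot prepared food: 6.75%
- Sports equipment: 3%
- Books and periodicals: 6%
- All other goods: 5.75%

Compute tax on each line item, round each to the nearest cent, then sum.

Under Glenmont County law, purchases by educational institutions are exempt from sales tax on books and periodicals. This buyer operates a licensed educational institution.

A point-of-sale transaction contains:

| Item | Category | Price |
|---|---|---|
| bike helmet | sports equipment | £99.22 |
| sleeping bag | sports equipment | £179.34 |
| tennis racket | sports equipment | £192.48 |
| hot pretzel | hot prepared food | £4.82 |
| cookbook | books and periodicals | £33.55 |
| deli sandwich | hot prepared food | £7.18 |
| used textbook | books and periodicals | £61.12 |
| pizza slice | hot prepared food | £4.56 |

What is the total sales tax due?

£15.25

Bike helmet £99.22: sports equipment → 3% → £2.98
Sleeping bag £179.34: sports equipment → 3% → £5.38
Tennis racket £192.48: sports equipment → 3% → £5.77
Hot pretzel £4.82: hot prepared food → 6.75% → £0.33
Cookbook £33.55: books and periodicals, buyer-exempt → 0% → £0.00
Deli sandwich £7.18: hot prepared food → 6.75% → £0.48
Used textbook £61.12: books and periodicals, buyer-exempt → 0% → £0.00
Pizza slice £4.56: hot prepared food → 6.75% → £0.31
Total tax = £2.98 + £5.38 + £5.77 + £0.33 + £0.48 + £0.31 = £15.25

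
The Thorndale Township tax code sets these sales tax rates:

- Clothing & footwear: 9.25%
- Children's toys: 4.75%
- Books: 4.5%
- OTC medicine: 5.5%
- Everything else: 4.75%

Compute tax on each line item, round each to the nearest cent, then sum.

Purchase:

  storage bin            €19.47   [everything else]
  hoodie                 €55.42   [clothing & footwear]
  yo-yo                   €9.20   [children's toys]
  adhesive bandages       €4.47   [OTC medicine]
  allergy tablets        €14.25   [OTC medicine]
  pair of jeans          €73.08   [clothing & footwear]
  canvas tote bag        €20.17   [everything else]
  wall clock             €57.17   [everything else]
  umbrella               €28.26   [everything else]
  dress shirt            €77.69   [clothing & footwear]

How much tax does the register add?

Storage bin €19.47: everything else → 4.75% → €0.92
Hoodie €55.42: clothing & footwear → 9.25% → €5.13
Yo-yo €9.20: children's toys → 4.75% → €0.44
Adhesive bandages €4.47: OTC medicine → 5.5% → €0.25
Allergy tablets €14.25: OTC medicine → 5.5% → €0.78
Pair of jeans €73.08: clothing & footwear → 9.25% → €6.76
Canvas tote bag €20.17: everything else → 4.75% → €0.96
Wall clock €57.17: everything else → 4.75% → €2.72
Umbrella €28.26: everything else → 4.75% → €1.34
Dress shirt €77.69: clothing & footwear → 9.25% → €7.19
Total tax = €0.92 + €5.13 + €0.44 + €0.25 + €0.78 + €6.76 + €0.96 + €2.72 + €1.34 + €7.19 = €26.49

€26.49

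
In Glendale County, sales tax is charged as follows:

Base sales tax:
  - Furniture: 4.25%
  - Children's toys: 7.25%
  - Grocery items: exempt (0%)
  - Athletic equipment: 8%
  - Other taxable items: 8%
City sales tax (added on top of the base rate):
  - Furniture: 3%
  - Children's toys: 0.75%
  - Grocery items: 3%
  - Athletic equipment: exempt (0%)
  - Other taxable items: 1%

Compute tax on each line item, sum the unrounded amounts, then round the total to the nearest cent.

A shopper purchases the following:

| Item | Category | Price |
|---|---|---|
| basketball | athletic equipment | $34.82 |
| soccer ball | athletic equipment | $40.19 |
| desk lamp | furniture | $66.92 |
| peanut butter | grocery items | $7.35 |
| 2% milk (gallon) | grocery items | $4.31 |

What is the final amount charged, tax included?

Basketball $34.82: athletic equipment → 8% + 0% city = 8% → $2.7856
Soccer ball $40.19: athletic equipment → 8% + 0% city = 8% → $3.2152
Desk lamp $66.92: furniture → 4.25% + 3% city = 7.25% → $4.8517
Peanut butter $7.35: grocery items → 0% + 3% city = 3% → $0.2205
2% milk (gallon) $4.31: grocery items → 0% + 3% city = 3% → $0.1293
Subtotal = $153.59; unrounded tax = $11.2023 → $11.20; total due = $164.79

$164.79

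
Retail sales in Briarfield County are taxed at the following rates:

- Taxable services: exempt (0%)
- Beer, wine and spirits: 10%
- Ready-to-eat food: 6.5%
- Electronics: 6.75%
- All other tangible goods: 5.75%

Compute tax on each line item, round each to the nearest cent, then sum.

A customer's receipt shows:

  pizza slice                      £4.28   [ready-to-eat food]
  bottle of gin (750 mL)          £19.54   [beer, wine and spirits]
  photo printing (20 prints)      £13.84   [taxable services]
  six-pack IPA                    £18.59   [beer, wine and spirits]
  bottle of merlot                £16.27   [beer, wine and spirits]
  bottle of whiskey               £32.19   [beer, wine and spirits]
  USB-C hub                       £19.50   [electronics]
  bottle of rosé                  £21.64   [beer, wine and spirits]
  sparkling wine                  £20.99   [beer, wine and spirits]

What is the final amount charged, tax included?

£181.36

Pizza slice £4.28: ready-to-eat food → 6.5% → £0.28
Bottle of gin (750 mL) £19.54: beer, wine and spirits → 10% → £1.95
Photo printing (20 prints) £13.84: taxable services → 0% → £0.00
Six-pack IPA £18.59: beer, wine and spirits → 10% → £1.86
Bottle of merlot £16.27: beer, wine and spirits → 10% → £1.63
Bottle of whiskey £32.19: beer, wine and spirits → 10% → £3.22
USB-C hub £19.50: electronics → 6.75% → £1.32
Bottle of rosé £21.64: beer, wine and spirits → 10% → £2.16
Sparkling wine £20.99: beer, wine and spirits → 10% → £2.10
Subtotal = £166.84; tax = £14.52; total due = £181.36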